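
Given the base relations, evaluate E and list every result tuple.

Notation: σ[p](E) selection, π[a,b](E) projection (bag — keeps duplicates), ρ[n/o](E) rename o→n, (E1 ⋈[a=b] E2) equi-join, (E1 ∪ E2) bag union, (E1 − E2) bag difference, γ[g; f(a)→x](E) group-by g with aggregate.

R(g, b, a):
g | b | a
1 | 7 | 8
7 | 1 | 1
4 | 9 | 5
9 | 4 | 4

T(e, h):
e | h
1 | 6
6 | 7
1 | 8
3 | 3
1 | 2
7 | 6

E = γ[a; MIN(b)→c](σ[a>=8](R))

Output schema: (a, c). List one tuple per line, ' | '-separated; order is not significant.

Stepwise |·|:
  R → 4
  σ[a>=8](R) → 1
  γ[a; MIN(b)→c](σ[a>=8](R)) → 1

== RESULT ==
a | c
8 | 7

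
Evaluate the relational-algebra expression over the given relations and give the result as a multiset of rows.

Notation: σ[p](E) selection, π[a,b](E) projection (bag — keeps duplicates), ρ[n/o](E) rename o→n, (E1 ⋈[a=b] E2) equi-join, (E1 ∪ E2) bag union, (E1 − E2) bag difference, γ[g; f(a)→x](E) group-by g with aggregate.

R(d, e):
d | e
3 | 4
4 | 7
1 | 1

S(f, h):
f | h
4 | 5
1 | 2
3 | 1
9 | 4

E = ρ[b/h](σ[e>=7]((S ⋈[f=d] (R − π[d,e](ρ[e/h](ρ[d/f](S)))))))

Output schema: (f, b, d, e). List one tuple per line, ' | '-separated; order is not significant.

Row counts bottom-up:
  S → 4
  R → 3
  S → 4
  ρ[d/f](S) → 4
  ρ[e/h](ρ[d/f](S)) → 4
  π[d,e](ρ[e/h](ρ[d/f](S))) → 4
  (R − π[d,e](ρ[e/h](ρ[d/f](S)))) → 3
  (S ⋈[f=d] (R − π[d,e](ρ[e/h](ρ[d/f](S))))) → 3
  σ[e>=7]((S ⋈[f=d] (R − π[d,e](ρ[e/h](ρ[d/f](S)))))) → 1
  ρ[b/h](σ[e>=7]((S ⋈[f=d] (R − π[d,e](ρ[e/h](ρ[d/f](S))))))) → 1

== RESULT ==
f | b | d | e
4 | 5 | 4 | 7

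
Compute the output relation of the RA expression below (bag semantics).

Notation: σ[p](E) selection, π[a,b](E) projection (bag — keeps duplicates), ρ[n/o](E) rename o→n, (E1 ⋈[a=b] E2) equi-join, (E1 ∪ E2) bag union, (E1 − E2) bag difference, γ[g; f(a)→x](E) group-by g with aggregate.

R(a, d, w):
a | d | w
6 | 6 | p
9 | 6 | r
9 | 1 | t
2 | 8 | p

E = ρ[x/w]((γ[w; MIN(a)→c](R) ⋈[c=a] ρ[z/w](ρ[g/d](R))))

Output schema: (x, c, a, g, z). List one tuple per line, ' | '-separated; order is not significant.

Row counts bottom-up:
  R → 4
  γ[w; MIN(a)→c](R) → 3
  R → 4
  ρ[g/d](R) → 4
  ρ[z/w](ρ[g/d](R)) → 4
  (γ[w; MIN(a)→c](R) ⋈[c=a] ρ[z/w](ρ[g/d](R))) → 5
  ρ[x/w]((γ[w; MIN(a)→c](R) ⋈[c=a] ρ[z/w](ρ[g/d](R)))) → 5

== RESULT ==
x | c | a | g | z
p | 2 | 2 | 8 | p
r | 9 | 9 | 1 | t
r | 9 | 9 | 6 | r
t | 9 | 9 | 1 | t
t | 9 | 9 | 6 | r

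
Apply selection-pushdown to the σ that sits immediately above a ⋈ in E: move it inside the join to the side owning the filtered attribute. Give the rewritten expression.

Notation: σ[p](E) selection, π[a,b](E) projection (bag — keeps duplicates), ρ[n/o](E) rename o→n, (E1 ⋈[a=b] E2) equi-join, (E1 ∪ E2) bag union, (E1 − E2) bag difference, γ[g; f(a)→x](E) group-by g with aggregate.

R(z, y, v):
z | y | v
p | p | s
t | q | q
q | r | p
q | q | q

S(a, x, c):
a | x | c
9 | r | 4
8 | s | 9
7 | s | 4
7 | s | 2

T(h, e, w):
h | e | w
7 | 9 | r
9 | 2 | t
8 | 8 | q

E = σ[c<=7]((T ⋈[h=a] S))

σ filters on c, owned by the right side.
E' = (T ⋈[h=a] σ[c<=7](S))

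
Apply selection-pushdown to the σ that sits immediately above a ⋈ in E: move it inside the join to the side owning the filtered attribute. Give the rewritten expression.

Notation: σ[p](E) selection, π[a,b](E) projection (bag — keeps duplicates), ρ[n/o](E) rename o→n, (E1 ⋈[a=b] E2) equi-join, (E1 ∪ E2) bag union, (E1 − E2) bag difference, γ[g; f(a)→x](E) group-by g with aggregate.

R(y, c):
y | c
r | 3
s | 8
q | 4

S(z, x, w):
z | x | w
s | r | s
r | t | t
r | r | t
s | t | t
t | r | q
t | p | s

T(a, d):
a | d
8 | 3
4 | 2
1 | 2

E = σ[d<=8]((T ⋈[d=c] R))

σ filters on d, owned by the left side.
E' = (σ[d<=8](T) ⋈[d=c] R)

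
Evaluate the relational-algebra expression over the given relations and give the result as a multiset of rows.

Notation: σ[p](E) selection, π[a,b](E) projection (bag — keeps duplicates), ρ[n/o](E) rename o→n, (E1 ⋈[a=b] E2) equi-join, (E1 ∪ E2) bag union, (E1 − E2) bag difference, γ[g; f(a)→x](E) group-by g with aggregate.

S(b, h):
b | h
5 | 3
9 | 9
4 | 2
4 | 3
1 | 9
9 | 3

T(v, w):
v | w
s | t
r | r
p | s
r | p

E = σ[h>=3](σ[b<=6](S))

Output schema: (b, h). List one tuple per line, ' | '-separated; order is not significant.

Subexpression sizes:
  S → 6
  σ[b<=6](S) → 4
  σ[h>=3](σ[b<=6](S)) → 3

== RESULT ==
b | h
1 | 9
4 | 3
5 | 3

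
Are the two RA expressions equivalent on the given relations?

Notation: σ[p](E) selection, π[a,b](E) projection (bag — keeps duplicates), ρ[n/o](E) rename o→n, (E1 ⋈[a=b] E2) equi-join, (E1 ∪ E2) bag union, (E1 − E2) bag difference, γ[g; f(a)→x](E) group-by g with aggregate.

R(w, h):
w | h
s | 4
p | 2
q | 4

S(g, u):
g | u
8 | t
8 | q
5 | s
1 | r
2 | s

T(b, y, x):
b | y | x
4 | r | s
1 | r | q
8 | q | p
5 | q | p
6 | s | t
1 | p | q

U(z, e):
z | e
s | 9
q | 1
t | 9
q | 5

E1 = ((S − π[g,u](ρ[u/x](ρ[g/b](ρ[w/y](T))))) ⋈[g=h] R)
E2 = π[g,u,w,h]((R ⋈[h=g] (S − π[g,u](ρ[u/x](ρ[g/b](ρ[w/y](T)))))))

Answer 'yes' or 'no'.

E1 subexpression sizes:
  S → 5
  T → 6
  ρ[w/y](T) → 6
  ρ[g/b](ρ[w/y](T)) → 6
  ρ[u/x](ρ[g/b](ρ[w/y](T))) → 6
  π[g,u](ρ[u/x](ρ[g/b](ρ[w/y](T)))) → 6
  (S − π[g,u](ρ[u/x](ρ[g/b](ρ[w/y](T))))) → 5
  R → 3
  ((S − π[g,u](ρ[u/x](ρ[g/b](ρ[w/y](T))))) ⋈[g=h] R) → 1
E2 subexpression sizes:
  R → 3
  S → 5
  T → 6
  ρ[w/y](T) → 6
  ρ[g/b](ρ[w/y](T)) → 6
  ρ[u/x](ρ[g/b](ρ[w/y](T))) → 6
  π[g,u](ρ[u/x](ρ[g/b](ρ[w/y](T)))) → 6
  (S − π[g,u](ρ[u/x](ρ[g/b](ρ[w/y](T))))) → 5
  (R ⋈[h=g] (S − π[g,u](ρ[u/x](ρ[g/b](ρ[w/y](T)))))) → 1
  π[g,u,w,h]((R ⋈[h=g] (S − π[g,u](ρ[u/x](ρ[g/b](ρ[w/y](T))))))) → 1

E1 and E2 produce the same multiset:
g | u | w | h
2 | s | p | 2

yes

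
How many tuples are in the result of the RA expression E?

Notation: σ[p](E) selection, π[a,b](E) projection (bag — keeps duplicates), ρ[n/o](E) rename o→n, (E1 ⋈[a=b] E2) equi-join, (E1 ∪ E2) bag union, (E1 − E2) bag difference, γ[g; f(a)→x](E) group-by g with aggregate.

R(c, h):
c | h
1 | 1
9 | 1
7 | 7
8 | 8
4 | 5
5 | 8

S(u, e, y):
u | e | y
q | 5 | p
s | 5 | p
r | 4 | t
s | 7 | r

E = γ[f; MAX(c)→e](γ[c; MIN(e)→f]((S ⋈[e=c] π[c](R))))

Stepwise |·|:
  S → 4
  R → 6
  π[c](R) → 6
  (S ⋈[e=c] π[c](R)) → 4
  γ[c; MIN(e)→f]((S ⋈[e=c] π[c](R))) → 3
  γ[f; MAX(c)→e](γ[c; MIN(e)→f]((S ⋈[e=c] π[c](R)))) → 3

|E| = 3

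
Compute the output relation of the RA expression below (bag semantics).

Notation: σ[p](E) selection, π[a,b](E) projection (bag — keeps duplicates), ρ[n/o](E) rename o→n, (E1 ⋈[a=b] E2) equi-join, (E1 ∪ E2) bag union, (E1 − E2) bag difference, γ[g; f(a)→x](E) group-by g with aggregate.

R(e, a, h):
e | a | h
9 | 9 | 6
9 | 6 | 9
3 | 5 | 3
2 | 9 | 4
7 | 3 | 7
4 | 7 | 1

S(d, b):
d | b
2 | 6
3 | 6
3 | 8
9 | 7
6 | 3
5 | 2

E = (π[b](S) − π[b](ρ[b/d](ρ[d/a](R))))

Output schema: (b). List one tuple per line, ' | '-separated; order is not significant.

Per-node cardinality:
  S → 6
  π[b](S) → 6
  R → 6
  ρ[d/a](R) → 6
  ρ[b/d](ρ[d/a](R)) → 6
  π[b](ρ[b/d](ρ[d/a](R))) → 6
  (π[b](S) − π[b](ρ[b/d](ρ[d/a](R)))) → 3

== RESULT ==
b
2
6
8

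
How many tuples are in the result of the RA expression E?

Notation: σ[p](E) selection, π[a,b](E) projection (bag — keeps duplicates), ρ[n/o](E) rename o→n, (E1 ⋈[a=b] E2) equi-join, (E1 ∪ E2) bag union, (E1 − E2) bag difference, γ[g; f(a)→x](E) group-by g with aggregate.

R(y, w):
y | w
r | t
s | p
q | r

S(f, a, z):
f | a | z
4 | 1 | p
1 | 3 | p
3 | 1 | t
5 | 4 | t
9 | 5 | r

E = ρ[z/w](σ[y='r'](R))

Per-node cardinality:
  R → 3
  σ[y='r'](R) → 1
  ρ[z/w](σ[y='r'](R)) → 1

|E| = 1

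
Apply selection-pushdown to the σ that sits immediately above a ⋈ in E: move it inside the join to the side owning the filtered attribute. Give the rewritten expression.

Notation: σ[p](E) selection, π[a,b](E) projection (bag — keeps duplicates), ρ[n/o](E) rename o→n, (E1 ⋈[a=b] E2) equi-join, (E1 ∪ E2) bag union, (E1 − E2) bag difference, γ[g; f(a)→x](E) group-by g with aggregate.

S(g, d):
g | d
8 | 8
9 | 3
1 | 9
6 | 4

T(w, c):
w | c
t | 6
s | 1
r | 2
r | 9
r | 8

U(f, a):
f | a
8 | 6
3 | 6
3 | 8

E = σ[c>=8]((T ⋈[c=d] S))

σ filters on c, owned by the left side.
E' = (σ[c>=8](T) ⋈[c=d] S)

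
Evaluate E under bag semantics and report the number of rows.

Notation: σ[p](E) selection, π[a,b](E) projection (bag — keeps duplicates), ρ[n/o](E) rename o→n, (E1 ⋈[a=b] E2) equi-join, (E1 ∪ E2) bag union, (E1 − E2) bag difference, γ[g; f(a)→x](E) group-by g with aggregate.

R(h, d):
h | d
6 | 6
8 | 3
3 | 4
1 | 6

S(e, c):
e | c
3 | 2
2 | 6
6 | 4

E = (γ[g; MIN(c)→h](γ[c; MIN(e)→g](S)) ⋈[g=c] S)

Subexpression sizes:
  S → 3
  γ[c; MIN(e)→g](S) → 3
  γ[g; MIN(c)→h](γ[c; MIN(e)→g](S)) → 3
  S → 3
  (γ[g; MIN(c)→h](γ[c; MIN(e)→g](S)) ⋈[g=c] S) → 2

|E| = 2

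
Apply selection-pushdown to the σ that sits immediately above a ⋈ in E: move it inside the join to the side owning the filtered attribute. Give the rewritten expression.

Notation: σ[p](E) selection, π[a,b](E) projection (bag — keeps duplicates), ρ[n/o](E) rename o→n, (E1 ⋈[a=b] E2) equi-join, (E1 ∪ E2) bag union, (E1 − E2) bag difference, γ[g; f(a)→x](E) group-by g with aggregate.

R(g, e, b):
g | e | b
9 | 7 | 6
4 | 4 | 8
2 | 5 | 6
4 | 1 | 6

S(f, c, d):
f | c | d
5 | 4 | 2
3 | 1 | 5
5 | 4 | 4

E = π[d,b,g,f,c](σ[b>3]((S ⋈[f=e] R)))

σ filters on b, owned by the right side.
E' = π[d,b,g,f,c]((S ⋈[f=e] σ[b>3](R)))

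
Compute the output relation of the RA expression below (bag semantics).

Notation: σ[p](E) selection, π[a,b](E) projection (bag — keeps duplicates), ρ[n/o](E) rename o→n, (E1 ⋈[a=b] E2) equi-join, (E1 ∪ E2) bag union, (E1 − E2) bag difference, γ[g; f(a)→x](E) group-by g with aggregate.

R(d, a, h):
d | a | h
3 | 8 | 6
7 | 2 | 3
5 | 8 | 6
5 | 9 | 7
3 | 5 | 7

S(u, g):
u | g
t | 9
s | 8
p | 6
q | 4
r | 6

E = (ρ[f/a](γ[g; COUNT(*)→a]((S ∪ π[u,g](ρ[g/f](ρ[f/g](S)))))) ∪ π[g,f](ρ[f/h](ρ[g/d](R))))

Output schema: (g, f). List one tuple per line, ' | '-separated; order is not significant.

Per-node cardinality:
  S → 5
  S → 5
  ρ[f/g](S) → 5
  ρ[g/f](ρ[f/g](S)) → 5
  π[u,g](ρ[g/f](ρ[f/g](S))) → 5
  (S ∪ π[u,g](ρ[g/f](ρ[f/g](S)))) → 10
  γ[g; COUNT(*)→a]((S ∪ π[u,g](ρ[g/f](ρ[f/g](S))))) → 4
  ρ[f/a](γ[g; COUNT(*)→a]((S ∪ π[u,g](ρ[g/f](ρ[f/g](S)))))) → 4
  R → 5
  ρ[g/d](R) → 5
  ρ[f/h](ρ[g/d](R)) → 5
  π[g,f](ρ[f/h](ρ[g/d](R))) → 5
  (ρ[f/a](γ[g; COUNT(*)→a]((S ∪ π[u,g](ρ[g/f](ρ[f/g](S)))))) ∪ π[g,f](ρ[f/h](ρ[g/d](R)))) → 9

== RESULT ==
g | f
3 | 6
3 | 7
4 | 2
5 | 6
5 | 7
6 | 4
7 | 3
8 | 2
9 | 2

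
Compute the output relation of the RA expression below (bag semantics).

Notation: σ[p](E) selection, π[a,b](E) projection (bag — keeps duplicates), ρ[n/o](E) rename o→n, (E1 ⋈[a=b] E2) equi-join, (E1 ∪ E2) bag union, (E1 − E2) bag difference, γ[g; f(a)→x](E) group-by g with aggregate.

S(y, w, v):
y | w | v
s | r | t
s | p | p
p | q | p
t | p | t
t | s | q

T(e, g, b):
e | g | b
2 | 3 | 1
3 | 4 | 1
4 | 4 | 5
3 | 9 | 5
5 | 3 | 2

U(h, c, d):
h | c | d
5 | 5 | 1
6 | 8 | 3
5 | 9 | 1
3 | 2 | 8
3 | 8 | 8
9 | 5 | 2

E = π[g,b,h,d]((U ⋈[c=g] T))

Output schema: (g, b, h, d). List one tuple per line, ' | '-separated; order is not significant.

Stepwise |·|:
  U → 6
  T → 5
  (U ⋈[c=g] T) → 1
  π[g,b,h,d]((U ⋈[c=g] T)) → 1

== RESULT ==
g | b | h | d
9 | 5 | 5 | 1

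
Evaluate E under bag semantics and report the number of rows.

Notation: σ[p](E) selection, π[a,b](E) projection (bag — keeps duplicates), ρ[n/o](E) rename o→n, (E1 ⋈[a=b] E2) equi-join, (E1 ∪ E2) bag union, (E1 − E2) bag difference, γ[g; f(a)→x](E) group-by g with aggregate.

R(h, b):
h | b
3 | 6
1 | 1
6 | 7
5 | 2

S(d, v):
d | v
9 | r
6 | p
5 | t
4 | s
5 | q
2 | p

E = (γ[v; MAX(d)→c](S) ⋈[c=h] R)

Stepwise |·|:
  S → 6
  γ[v; MAX(d)→c](S) → 5
  R → 4
  (γ[v; MAX(d)→c](S) ⋈[c=h] R) → 3

|E| = 3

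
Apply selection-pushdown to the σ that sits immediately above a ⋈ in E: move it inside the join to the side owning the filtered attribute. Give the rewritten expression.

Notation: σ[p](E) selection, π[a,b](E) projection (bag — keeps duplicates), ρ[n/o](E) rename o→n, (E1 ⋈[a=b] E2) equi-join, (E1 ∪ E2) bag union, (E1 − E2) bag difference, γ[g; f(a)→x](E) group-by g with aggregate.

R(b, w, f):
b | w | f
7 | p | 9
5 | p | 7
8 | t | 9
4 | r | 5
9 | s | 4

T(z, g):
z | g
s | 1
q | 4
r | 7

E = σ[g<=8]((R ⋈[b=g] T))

σ filters on g, owned by the right side.
E' = (R ⋈[b=g] σ[g<=8](T))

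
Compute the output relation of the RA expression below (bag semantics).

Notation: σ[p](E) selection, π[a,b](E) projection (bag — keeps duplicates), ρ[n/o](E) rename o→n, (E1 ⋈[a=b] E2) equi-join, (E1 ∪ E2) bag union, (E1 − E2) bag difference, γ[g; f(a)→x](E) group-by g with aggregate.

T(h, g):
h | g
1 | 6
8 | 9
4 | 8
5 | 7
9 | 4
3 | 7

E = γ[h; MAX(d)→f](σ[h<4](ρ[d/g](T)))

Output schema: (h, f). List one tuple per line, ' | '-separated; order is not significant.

Per-node cardinality:
  T → 6
  ρ[d/g](T) → 6
  σ[h<4](ρ[d/g](T)) → 2
  γ[h; MAX(d)→f](σ[h<4](ρ[d/g](T))) → 2

== RESULT ==
h | f
1 | 6
3 | 7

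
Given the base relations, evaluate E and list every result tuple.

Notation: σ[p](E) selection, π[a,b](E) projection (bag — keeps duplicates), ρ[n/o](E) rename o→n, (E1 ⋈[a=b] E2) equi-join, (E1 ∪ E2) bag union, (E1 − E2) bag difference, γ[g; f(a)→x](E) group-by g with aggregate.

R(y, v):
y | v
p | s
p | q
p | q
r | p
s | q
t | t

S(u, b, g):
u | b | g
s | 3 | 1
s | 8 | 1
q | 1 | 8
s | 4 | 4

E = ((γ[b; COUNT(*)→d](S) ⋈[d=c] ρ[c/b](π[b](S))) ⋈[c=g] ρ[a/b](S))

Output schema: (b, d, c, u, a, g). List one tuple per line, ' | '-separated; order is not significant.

Row counts bottom-up:
  S → 4
  γ[b; COUNT(*)→d](S) → 4
  S → 4
  π[b](S) → 4
  ρ[c/b](π[b](S)) → 4
  (γ[b; COUNT(*)→d](S) ⋈[d=c] ρ[c/b](π[b](S))) → 4
  S → 4
  ρ[a/b](S) → 4
  ((γ[b; COUNT(*)→d](S) ⋈[d=c] ρ[c/b](π[b](S))) ⋈[c=g] ρ[a/b](S)) → 8

== RESULT ==
b | d | c | u | a | g
1 | 1 | 1 | s | 3 | 1
1 | 1 | 1 | s | 8 | 1
3 | 1 | 1 | s | 3 | 1
3 | 1 | 1 | s | 8 | 1
4 | 1 | 1 | s | 3 | 1
4 | 1 | 1 | s | 8 | 1
8 | 1 | 1 | s | 3 | 1
8 | 1 | 1 | s | 8 | 1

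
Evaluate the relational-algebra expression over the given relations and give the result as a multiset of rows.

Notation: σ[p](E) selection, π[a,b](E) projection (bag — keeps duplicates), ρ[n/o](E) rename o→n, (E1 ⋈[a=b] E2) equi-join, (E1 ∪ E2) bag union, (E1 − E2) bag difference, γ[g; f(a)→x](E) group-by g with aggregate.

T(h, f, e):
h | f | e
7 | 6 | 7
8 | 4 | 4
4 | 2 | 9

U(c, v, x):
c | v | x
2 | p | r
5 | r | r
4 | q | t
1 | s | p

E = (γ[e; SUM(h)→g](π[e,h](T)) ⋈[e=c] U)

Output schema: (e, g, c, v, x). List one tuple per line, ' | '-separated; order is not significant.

Subexpression sizes:
  T → 3
  π[e,h](T) → 3
  γ[e; SUM(h)→g](π[e,h](T)) → 3
  U → 4
  (γ[e; SUM(h)→g](π[e,h](T)) ⋈[e=c] U) → 1

== RESULT ==
e | g | c | v | x
4 | 8 | 4 | q | t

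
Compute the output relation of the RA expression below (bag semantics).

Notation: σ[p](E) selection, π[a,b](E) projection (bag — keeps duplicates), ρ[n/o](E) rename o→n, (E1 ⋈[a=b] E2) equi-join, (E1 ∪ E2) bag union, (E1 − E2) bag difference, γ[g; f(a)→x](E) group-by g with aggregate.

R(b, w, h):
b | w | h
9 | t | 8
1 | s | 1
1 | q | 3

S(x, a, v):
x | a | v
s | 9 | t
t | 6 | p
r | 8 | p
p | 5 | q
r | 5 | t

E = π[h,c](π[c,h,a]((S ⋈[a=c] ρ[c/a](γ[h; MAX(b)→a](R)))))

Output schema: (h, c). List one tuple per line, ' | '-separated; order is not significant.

Stepwise |·|:
  S → 5
  R → 3
  γ[h; MAX(b)→a](R) → 3
  ρ[c/a](γ[h; MAX(b)→a](R)) → 3
  (S ⋈[a=c] ρ[c/a](γ[h; MAX(b)→a](R))) → 1
  π[c,h,a]((S ⋈[a=c] ρ[c/a](γ[h; MAX(b)→a](R)))) → 1
  π[h,c](π[c,h,a]((S ⋈[a=c] ρ[c/a](γ[h; MAX(b)→a](R))))) → 1

== RESULT ==
h | c
8 | 9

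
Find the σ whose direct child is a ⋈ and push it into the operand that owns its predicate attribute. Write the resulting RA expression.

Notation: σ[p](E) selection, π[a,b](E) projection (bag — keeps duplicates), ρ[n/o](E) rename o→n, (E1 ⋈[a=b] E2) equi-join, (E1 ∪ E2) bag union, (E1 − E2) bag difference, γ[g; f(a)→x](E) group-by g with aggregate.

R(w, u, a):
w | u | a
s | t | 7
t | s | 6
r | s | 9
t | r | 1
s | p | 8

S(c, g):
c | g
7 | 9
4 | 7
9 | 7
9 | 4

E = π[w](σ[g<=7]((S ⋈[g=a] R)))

σ filters on g, owned by the left side.
E' = π[w]((σ[g<=7](S) ⋈[g=a] R))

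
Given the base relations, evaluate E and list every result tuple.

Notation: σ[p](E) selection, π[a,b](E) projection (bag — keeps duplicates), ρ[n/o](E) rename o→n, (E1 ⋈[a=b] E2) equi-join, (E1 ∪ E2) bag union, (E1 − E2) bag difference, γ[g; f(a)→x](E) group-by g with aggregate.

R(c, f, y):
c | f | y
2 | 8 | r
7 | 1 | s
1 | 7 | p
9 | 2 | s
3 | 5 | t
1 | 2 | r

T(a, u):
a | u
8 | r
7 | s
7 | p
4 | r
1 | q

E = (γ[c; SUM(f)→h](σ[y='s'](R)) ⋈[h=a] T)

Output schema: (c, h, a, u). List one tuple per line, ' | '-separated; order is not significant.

Per-node cardinality:
  R → 6
  σ[y='s'](R) → 2
  γ[c; SUM(f)→h](σ[y='s'](R)) → 2
  T → 5
  (γ[c; SUM(f)→h](σ[y='s'](R)) ⋈[h=a] T) → 1

== RESULT ==
c | h | a | u
7 | 1 | 1 | q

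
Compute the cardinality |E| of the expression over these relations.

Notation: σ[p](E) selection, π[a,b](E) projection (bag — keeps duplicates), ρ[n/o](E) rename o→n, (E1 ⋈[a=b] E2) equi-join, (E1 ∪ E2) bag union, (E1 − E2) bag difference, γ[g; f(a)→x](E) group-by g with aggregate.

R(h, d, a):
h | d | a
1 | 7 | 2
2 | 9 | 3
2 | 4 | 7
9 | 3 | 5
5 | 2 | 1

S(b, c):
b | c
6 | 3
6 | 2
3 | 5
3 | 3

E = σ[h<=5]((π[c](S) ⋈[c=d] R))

Row counts bottom-up:
  S → 4
  π[c](S) → 4
  R → 5
  (π[c](S) ⋈[c=d] R) → 3
  σ[h<=5]((π[c](S) ⋈[c=d] R)) → 1

|E| = 1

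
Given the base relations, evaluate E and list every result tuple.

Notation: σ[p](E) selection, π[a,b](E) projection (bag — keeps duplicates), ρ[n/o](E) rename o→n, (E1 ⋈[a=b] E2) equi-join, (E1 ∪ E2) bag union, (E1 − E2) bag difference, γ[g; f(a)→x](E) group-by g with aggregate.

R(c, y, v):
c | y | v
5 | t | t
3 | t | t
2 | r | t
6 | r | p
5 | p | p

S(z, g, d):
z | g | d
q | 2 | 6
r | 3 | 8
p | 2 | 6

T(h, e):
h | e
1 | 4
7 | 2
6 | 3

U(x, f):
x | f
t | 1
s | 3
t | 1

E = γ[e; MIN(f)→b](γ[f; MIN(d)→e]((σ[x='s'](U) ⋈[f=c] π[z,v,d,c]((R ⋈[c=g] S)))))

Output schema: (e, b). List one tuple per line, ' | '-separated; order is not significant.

Subexpression sizes:
  U → 3
  σ[x='s'](U) → 1
  R → 5
  S → 3
  (R ⋈[c=g] S) → 3
  π[z,v,d,c]((R ⋈[c=g] S)) → 3
  (σ[x='s'](U) ⋈[f=c] π[z,v,d,c]((R ⋈[c=g] S))) → 1
  γ[f; MIN(d)→e]((σ[x='s'](U) ⋈[f=c] π[z,v,d,c]((R ⋈[c=g] S)))) → 1
  γ[e; MIN(f)→b](γ[f; MIN(d)→e]((σ[x='s'](U) ⋈[f=c] π[z,v,d,c]((R ⋈[c=g] S))))) → 1

== RESULT ==
e | b
8 | 3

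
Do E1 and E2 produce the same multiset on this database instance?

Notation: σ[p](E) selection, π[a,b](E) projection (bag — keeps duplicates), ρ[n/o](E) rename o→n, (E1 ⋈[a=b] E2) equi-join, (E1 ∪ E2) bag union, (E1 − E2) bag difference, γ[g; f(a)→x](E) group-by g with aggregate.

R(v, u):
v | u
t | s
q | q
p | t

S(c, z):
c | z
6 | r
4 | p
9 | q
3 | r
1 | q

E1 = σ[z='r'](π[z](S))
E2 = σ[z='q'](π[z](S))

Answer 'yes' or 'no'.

E1 row counts bottom-up:
  S → 5
  π[z](S) → 5
  σ[z='r'](π[z](S)) → 2
E2 row counts bottom-up:
  S → 5
  π[z](S) → 5
  σ[z='q'](π[z](S)) → 2

E1 result:
z
r
r
E2 result:
z
q
q
Witness: ('q',) appears 0× in E1 but 2× in E2.

no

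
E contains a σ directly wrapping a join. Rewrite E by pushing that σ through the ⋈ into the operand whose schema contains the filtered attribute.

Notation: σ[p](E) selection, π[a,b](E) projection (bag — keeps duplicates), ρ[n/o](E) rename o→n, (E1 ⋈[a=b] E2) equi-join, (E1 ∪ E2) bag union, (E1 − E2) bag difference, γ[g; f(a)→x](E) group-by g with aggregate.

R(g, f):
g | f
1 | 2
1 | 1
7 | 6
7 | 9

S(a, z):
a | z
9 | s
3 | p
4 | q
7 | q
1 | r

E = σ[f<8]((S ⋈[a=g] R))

σ filters on f, owned by the right side.
E' = (S ⋈[a=g] σ[f<8](R))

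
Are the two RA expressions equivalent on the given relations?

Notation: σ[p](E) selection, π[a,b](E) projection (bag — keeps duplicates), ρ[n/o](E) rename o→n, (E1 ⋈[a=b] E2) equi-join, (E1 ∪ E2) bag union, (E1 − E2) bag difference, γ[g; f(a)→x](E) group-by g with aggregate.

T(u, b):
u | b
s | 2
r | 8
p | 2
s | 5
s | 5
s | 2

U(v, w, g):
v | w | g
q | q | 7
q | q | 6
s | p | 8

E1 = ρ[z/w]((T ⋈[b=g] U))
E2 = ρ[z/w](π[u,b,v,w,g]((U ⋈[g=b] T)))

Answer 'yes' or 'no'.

E1 subexpression sizes:
  T → 6
  U → 3
  (T ⋈[b=g] U) → 1
  ρ[z/w]((T ⋈[b=g] U)) → 1
E2 subexpression sizes:
  U → 3
  T → 6
  (U ⋈[g=b] T) → 1
  π[u,b,v,w,g]((U ⋈[g=b] T)) → 1
  ρ[z/w](π[u,b,v,w,g]((U ⋈[g=b] T))) → 1

E1 and E2 produce the same multiset:
u | b | v | z | g
r | 8 | s | p | 8

yes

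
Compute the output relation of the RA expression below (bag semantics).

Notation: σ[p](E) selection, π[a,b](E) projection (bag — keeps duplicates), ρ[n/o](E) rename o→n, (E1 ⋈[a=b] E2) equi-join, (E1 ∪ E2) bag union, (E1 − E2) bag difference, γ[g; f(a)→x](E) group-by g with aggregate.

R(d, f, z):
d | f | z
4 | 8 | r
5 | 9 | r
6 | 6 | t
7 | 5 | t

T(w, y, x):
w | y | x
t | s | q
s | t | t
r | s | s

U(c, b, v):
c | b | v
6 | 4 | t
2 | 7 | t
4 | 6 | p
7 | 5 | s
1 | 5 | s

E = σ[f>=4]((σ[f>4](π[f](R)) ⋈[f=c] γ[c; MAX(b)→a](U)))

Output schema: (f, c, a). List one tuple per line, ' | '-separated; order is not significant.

Stepwise |·|:
  R → 4
  π[f](R) → 4
  σ[f>4](π[f](R)) → 4
  U → 5
  γ[c; MAX(b)→a](U) → 5
  (σ[f>4](π[f](R)) ⋈[f=c] γ[c; MAX(b)→a](U)) → 1
  σ[f>=4]((σ[f>4](π[f](R)) ⋈[f=c] γ[c; MAX(b)→a](U))) → 1

== RESULT ==
f | c | a
6 | 6 | 4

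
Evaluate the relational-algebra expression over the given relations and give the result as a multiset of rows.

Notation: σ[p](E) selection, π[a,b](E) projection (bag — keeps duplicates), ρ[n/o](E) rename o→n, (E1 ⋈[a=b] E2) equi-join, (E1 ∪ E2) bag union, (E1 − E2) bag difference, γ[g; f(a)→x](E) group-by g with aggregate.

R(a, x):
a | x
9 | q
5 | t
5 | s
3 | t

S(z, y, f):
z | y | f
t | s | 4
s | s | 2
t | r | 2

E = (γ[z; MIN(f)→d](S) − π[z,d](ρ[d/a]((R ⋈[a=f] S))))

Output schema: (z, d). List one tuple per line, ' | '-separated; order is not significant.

Stepwise |·|:
  S → 3
  γ[z; MIN(f)→d](S) → 2
  R → 4
  S → 3
  (R ⋈[a=f] S) → 0
  ρ[d/a]((R ⋈[a=f] S)) → 0
  π[z,d](ρ[d/a]((R ⋈[a=f] S))) → 0
  (γ[z; MIN(f)→d](S) − π[z,d](ρ[d/a]((R ⋈[a=f] S)))) → 2

== RESULT ==
z | d
s | 2
t | 2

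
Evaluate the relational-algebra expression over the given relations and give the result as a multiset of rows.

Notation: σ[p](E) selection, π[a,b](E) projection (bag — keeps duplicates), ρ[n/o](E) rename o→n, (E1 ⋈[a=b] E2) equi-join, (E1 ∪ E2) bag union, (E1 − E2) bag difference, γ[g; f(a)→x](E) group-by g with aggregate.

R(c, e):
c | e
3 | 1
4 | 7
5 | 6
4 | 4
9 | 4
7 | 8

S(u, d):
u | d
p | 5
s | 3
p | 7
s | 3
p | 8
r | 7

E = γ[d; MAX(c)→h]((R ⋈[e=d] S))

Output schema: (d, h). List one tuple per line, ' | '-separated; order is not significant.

Stepwise |·|:
  R → 6
  S → 6
  (R ⋈[e=d] S) → 3
  γ[d; MAX(c)→h]((R ⋈[e=d] S)) → 2

== RESULT ==
d | h
7 | 4
8 | 7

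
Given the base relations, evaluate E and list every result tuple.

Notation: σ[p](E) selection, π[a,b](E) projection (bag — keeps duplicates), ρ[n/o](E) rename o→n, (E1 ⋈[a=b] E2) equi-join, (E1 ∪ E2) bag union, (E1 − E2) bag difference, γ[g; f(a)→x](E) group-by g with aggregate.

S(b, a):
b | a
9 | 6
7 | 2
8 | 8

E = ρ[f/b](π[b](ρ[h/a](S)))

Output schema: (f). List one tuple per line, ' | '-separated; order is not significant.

Row counts bottom-up:
  S → 3
  ρ[h/a](S) → 3
  π[b](ρ[h/a](S)) → 3
  ρ[f/b](π[b](ρ[h/a](S))) → 3

== RESULT ==
f
7
8
9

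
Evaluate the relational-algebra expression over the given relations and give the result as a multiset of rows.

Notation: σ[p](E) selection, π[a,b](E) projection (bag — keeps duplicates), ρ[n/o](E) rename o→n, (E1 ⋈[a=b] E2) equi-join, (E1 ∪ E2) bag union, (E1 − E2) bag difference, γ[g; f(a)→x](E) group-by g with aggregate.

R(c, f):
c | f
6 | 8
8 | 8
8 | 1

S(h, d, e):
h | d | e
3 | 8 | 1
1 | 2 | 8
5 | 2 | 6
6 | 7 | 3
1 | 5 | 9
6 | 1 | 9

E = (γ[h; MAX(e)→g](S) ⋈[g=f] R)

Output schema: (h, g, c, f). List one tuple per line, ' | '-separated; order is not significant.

Subexpression sizes:
  S → 6
  γ[h; MAX(e)→g](S) → 4
  R → 3
  (γ[h; MAX(e)→g](S) ⋈[g=f] R) → 1

== RESULT ==
h | g | c | f
3 | 1 | 8 | 1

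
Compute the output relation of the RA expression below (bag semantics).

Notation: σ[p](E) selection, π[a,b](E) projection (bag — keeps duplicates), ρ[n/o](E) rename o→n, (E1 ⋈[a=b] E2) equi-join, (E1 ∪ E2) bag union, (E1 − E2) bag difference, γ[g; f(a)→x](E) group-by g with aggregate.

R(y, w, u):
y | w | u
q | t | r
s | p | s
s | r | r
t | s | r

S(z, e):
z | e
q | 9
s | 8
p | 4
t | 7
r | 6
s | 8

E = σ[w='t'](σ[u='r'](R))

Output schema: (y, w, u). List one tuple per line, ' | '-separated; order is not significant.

Stepwise |·|:
  R → 4
  σ[u='r'](R) → 3
  σ[w='t'](σ[u='r'](R)) → 1

== RESULT ==
y | w | u
q | t | r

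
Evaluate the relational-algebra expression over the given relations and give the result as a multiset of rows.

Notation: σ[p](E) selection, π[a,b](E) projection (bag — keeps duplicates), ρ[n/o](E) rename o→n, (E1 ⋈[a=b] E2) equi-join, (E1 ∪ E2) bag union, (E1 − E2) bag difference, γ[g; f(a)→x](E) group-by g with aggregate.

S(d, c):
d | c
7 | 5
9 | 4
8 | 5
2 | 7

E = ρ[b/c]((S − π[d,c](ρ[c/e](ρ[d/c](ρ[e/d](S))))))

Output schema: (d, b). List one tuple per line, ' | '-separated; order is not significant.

Row counts bottom-up:
  S → 4
  S → 4
  ρ[e/d](S) → 4
  ρ[d/c](ρ[e/d](S)) → 4
  ρ[c/e](ρ[d/c](ρ[e/d](S))) → 4
  π[d,c](ρ[c/e](ρ[d/c](ρ[e/d](S)))) → 4
  (S − π[d,c](ρ[c/e](ρ[d/c](ρ[e/d](S))))) → 4
  ρ[b/c]((S − π[d,c](ρ[c/e](ρ[d/c](ρ[e/d](S)))))) → 4

== RESULT ==
d | b
2 | 7
7 | 5
8 | 5
9 | 4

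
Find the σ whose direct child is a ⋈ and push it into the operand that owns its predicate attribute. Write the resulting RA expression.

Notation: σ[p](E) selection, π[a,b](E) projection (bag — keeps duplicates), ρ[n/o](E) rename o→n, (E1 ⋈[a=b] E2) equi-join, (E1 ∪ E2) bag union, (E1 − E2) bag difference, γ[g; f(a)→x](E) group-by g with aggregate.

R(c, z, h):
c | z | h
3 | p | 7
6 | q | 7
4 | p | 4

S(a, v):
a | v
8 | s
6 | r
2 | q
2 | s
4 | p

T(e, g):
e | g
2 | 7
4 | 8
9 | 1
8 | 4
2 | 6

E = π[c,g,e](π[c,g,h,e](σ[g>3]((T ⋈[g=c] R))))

σ filters on g, owned by the left side.
E' = π[c,g,e](π[c,g,h,e]((σ[g>3](T) ⋈[g=c] R)))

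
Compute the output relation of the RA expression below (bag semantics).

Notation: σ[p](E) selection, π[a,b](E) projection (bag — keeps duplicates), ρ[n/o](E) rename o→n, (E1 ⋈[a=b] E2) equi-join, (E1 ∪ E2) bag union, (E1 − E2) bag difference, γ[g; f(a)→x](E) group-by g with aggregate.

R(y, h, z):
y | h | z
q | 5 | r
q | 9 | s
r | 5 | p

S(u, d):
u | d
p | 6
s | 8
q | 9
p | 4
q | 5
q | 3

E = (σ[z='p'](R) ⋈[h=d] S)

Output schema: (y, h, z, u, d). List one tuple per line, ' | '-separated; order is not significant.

Stepwise |·|:
  R → 3
  σ[z='p'](R) → 1
  S → 6
  (σ[z='p'](R) ⋈[h=d] S) → 1

== RESULT ==
y | h | z | u | d
r | 5 | p | q | 5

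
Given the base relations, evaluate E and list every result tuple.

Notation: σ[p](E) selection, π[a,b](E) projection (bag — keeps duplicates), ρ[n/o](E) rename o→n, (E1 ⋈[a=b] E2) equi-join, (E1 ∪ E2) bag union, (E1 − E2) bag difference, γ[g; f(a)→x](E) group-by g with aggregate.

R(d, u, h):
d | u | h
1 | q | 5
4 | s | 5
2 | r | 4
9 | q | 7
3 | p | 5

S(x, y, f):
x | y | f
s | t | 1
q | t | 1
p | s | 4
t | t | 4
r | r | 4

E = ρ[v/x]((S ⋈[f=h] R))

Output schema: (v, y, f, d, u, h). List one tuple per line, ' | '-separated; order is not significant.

Subexpression sizes:
  S → 5
  R → 5
  (S ⋈[f=h] R) → 3
  ρ[v/x]((S ⋈[f=h] R)) → 3

== RESULT ==
v | y | f | d | u | h
p | s | 4 | 2 | r | 4
r | r | 4 | 2 | r | 4
t | t | 4 | 2 | r | 4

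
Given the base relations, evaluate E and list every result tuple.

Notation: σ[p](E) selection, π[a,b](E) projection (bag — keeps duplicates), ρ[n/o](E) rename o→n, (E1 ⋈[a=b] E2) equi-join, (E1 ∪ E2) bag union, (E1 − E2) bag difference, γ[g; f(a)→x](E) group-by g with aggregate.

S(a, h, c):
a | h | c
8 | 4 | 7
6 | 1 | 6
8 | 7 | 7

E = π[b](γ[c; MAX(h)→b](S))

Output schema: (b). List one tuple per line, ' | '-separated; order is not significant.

Subexpression sizes:
  S → 3
  γ[c; MAX(h)→b](S) → 2
  π[b](γ[c; MAX(h)→b](S)) → 2

== RESULT ==
b
1
7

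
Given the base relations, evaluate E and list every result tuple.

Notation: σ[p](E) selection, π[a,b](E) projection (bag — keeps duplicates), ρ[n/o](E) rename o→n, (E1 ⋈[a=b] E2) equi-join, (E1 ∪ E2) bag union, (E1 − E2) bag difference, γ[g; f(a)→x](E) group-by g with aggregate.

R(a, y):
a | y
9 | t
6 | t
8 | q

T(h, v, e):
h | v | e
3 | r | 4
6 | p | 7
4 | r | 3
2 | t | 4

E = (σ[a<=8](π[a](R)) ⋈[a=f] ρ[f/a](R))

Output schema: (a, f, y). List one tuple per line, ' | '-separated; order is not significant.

Subexpression sizes:
  R → 3
  π[a](R) → 3
  σ[a<=8](π[a](R)) → 2
  R → 3
  ρ[f/a](R) → 3
  (σ[a<=8](π[a](R)) ⋈[a=f] ρ[f/a](R)) → 2

== RESULT ==
a | f | y
6 | 6 | t
8 | 8 | q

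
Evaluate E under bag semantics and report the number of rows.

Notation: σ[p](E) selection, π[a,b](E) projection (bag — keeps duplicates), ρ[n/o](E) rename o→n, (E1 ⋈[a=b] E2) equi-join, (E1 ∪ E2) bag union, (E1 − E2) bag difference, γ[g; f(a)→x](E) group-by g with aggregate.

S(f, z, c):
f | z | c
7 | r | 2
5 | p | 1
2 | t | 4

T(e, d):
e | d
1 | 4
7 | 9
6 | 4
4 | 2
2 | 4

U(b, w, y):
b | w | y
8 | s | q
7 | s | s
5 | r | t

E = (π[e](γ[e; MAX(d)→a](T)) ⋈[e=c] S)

Per-node cardinality:
  T → 5
  γ[e; MAX(d)→a](T) → 5
  π[e](γ[e; MAX(d)→a](T)) → 5
  S → 3
  (π[e](γ[e; MAX(d)→a](T)) ⋈[e=c] S) → 3

|E| = 3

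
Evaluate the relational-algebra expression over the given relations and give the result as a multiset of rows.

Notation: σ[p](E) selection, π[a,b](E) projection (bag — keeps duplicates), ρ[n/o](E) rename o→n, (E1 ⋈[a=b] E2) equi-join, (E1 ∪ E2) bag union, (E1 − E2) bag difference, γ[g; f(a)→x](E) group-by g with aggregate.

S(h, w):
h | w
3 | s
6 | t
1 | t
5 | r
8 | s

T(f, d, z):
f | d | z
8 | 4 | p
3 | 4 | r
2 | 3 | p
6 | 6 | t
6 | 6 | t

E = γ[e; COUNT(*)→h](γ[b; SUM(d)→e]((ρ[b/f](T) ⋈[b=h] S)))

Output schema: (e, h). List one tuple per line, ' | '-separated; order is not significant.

Stepwise |·|:
  T → 5
  ρ[b/f](T) → 5
  S → 5
  (ρ[b/f](T) ⋈[b=h] S) → 4
  γ[b; SUM(d)→e]((ρ[b/f](T) ⋈[b=h] S)) → 3
  γ[e; COUNT(*)→h](γ[b; SUM(d)→e]((ρ[b/f](T) ⋈[b=h] S))) → 2

== RESULT ==
e | h
4 | 2
12 | 1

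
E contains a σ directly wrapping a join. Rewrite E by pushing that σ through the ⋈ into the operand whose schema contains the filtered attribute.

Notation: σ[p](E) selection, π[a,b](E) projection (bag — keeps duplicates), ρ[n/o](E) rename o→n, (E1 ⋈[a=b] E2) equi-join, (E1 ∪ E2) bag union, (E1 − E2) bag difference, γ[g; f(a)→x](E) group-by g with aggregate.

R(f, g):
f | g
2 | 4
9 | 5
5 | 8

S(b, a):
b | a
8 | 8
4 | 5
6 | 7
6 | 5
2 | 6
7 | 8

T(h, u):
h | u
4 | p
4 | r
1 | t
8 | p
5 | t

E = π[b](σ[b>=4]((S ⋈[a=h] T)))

σ filters on b, owned by the left side.
E' = π[b]((σ[b>=4](S) ⋈[a=h] T))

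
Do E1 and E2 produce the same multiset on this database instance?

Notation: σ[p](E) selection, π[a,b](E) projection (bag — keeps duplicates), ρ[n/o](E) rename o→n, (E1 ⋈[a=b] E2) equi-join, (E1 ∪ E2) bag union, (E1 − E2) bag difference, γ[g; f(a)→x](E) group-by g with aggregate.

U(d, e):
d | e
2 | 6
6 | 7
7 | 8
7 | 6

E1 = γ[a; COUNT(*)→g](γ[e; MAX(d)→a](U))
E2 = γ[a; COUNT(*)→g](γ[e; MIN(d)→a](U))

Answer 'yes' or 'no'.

E1 row counts bottom-up:
  U → 4
  γ[e; MAX(d)→a](U) → 3
  γ[a; COUNT(*)→g](γ[e; MAX(d)→a](U)) → 2
E2 row counts bottom-up:
  U → 4
  γ[e; MIN(d)→a](U) → 3
  γ[a; COUNT(*)→g](γ[e; MIN(d)→a](U)) → 3

E1 result:
a | g
6 | 1
7 | 2
E2 result:
a | g
2 | 1
6 | 1
7 | 1
Witness: (7, 1) appears 0× in E1 but 1× in E2.

no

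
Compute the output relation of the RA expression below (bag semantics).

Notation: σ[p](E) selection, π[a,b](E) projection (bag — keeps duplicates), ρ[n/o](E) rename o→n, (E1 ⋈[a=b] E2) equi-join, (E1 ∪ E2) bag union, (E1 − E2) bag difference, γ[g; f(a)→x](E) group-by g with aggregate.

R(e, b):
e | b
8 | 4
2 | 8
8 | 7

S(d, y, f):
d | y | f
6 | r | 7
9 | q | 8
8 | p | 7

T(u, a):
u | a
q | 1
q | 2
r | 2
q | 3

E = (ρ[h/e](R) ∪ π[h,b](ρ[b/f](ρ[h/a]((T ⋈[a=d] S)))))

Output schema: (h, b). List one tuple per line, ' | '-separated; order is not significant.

Row counts bottom-up:
  R → 3
  ρ[h/e](R) → 3
  T → 4
  S → 3
  (T ⋈[a=d] S) → 0
  ρ[h/a]((T ⋈[a=d] S)) → 0
  ρ[b/f](ρ[h/a]((T ⋈[a=d] S))) → 0
  π[h,b](ρ[b/f](ρ[h/a]((T ⋈[a=d] S)))) → 0
  (ρ[h/e](R) ∪ π[h,b](ρ[b/f](ρ[h/a]((T ⋈[a=d] S))))) → 3

== RESULT ==
h | b
2 | 8
8 | 4
8 | 7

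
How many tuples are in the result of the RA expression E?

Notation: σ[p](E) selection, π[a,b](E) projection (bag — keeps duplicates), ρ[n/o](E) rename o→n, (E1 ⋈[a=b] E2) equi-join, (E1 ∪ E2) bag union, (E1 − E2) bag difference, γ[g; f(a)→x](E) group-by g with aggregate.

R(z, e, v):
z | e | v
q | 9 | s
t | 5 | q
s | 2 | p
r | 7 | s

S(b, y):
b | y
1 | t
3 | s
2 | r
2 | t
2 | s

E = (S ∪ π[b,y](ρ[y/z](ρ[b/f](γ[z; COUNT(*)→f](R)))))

Per-node cardinality:
  S → 5
  R → 4
  γ[z; COUNT(*)→f](R) → 4
  ρ[b/f](γ[z; COUNT(*)→f](R)) → 4
  ρ[y/z](ρ[b/f](γ[z; COUNT(*)→f](R))) → 4
  π[b,y](ρ[y/z](ρ[b/f](γ[z; COUNT(*)→f](R)))) → 4
  (S ∪ π[b,y](ρ[y/z](ρ[b/f](γ[z; COUNT(*)→f](R))))) → 9

|E| = 9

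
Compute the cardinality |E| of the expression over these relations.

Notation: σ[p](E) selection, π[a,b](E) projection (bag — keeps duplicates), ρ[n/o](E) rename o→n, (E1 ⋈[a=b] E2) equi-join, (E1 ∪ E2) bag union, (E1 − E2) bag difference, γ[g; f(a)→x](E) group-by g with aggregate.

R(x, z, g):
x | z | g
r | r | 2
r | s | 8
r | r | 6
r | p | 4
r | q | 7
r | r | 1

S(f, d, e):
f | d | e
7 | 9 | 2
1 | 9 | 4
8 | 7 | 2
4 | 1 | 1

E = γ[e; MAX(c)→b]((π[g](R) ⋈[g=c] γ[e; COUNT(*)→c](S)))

Stepwise |·|:
  R → 6
  π[g](R) → 6
  S → 4
  γ[e; COUNT(*)→c](S) → 3
  (π[g](R) ⋈[g=c] γ[e; COUNT(*)→c](S)) → 3
  γ[e; MAX(c)→b]((π[g](R) ⋈[g=c] γ[e; COUNT(*)→c](S))) → 3

|E| = 3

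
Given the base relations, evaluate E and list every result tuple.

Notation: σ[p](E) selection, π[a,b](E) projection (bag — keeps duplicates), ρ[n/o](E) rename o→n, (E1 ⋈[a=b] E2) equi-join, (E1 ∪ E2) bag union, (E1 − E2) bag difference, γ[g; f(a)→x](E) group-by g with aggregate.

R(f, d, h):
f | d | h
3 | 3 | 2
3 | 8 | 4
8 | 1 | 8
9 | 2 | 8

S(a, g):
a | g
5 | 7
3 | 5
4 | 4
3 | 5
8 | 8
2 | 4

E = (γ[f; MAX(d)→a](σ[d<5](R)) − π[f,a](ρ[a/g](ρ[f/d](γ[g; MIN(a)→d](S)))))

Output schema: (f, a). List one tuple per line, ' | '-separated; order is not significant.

Subexpression sizes:
  R → 4
  σ[d<5](R) → 3
  γ[f; MAX(d)→a](σ[d<5](R)) → 3
  S → 6
  γ[g; MIN(a)→d](S) → 4
  ρ[f/d](γ[g; MIN(a)→d](S)) → 4
  ρ[a/g](ρ[f/d](γ[g; MIN(a)→d](S))) → 4
  π[f,a](ρ[a/g](ρ[f/d](γ[g; MIN(a)→d](S)))) → 4
  (γ[f; MAX(d)→a](σ[d<5](R)) − π[f,a](ρ[a/g](ρ[f/d](γ[g; MIN(a)→d](S))))) → 3

== RESULT ==
f | a
3 | 3
8 | 1
9 | 2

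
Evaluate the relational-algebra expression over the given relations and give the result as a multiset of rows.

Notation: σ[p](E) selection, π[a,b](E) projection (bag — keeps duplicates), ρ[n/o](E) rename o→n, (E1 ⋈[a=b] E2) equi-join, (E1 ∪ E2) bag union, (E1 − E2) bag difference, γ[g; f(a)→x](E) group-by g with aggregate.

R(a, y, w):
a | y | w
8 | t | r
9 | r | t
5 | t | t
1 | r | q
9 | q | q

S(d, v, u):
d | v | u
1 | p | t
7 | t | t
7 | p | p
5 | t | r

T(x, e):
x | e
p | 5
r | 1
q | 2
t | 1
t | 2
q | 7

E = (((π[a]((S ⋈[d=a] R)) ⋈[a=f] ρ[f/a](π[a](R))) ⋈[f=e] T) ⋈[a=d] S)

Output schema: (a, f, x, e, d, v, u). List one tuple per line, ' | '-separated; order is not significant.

Per-node cardinality:
  S → 4
  R → 5
  (S ⋈[d=a] R) → 2
  π[a]((S ⋈[d=a] R)) → 2
  R → 5
  π[a](R) → 5
  ρ[f/a](π[a](R)) → 5
  (π[a]((S ⋈[d=a] R)) ⋈[a=f] ρ[f/a](π[a](R))) → 2
  T → 6
  ((π[a]((S ⋈[d=a] R)) ⋈[a=f] ρ[f/a](π[a](R))) ⋈[f=e] T) → 3
  S → 4
  (((π[a]((S ⋈[d=a] R)) ⋈[a=f] ρ[f/a](π[a](R))) ⋈[f=e] T) ⋈[a=d] S) → 3

== RESULT ==
a | f | x | e | d | v | u
1 | 1 | r | 1 | 1 | p | t
1 | 1 | t | 1 | 1 | p | t
5 | 5 | p | 5 | 5 | t | r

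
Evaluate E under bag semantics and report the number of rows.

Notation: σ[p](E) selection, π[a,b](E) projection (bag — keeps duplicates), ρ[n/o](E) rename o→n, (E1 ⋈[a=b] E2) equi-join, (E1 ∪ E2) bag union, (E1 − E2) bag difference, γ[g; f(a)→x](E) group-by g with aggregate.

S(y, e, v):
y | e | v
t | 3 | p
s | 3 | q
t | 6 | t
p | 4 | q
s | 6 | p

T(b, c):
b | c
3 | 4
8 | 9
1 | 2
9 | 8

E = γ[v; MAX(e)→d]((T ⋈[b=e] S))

Row counts bottom-up:
  T → 4
  S → 5
  (T ⋈[b=e] S) → 2
  γ[v; MAX(e)→d]((T ⋈[b=e] S)) → 2

|E| = 2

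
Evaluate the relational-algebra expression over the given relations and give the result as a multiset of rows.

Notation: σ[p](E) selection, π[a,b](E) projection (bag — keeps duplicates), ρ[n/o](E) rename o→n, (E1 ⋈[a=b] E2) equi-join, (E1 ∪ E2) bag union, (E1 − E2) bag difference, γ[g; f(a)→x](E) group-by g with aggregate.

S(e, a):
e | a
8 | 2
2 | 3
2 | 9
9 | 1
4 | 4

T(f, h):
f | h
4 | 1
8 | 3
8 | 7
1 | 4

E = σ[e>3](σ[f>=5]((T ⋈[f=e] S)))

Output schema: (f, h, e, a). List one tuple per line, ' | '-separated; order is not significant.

Row counts bottom-up:
  T → 4
  S → 5
  (T ⋈[f=e] S) → 3
  σ[f>=5]((T ⋈[f=e] S)) → 2
  σ[e>3](σ[f>=5]((T ⋈[f=e] S))) → 2

== RESULT ==
f | h | e | a
8 | 3 | 8 | 2
8 | 7 | 8 | 2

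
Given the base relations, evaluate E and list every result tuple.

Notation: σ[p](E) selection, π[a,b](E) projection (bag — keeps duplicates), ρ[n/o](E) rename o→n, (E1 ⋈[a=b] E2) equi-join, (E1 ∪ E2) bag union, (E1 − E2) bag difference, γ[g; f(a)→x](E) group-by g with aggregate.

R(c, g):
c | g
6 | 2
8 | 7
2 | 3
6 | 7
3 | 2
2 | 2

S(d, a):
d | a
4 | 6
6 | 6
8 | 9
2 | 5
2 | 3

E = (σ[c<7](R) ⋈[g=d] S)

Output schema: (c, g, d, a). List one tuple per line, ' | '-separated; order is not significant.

Subexpression sizes:
  R → 6
  σ[c<7](R) → 5
  S → 5
  (σ[c<7](R) ⋈[g=d] S) → 6

== RESULT ==
c | g | d | a
2 | 2 | 2 | 3
2 | 2 | 2 | 5
3 | 2 | 2 | 3
3 | 2 | 2 | 5
6 | 2 | 2 | 3
6 | 2 | 2 | 5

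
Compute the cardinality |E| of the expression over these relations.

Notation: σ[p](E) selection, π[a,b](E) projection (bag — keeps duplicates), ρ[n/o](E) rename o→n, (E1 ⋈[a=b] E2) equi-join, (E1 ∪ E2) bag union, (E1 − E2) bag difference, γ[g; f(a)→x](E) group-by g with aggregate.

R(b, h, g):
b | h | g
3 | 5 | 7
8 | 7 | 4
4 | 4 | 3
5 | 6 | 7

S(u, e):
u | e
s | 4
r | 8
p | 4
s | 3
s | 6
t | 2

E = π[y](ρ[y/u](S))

Row counts bottom-up:
  S → 6
  ρ[y/u](S) → 6
  π[y](ρ[y/u](S)) → 6

|E| = 6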